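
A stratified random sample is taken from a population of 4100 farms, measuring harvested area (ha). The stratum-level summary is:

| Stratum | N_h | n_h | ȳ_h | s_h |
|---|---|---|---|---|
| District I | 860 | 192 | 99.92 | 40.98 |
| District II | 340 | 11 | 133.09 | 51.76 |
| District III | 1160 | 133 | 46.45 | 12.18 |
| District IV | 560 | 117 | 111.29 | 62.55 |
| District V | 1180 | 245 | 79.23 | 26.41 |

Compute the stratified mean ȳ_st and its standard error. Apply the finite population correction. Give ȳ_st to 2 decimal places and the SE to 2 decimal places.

ȳ_st ≈ 83.14, SE ≈ 1.64

ȳ_st = Σ W_h ȳ_h = (860·99.92 + 340·133.09 + 1160·46.45 + 560·111.29 + 1180·79.23)/4100 = 83.14088
V̂(ȳ_st) = Σ W_h² (1 − n_h/N_h) s_h²/n_h, with W_h = N_h/N and N = 4100:
  stratum District I: (860/4100)²·(1 − 192/860)·40.98²/192 = 0.298916
  stratum District II: (340/4100)²·(1 − 11/340)·51.76²/11 = 1.6207
  stratum District III: (1160/4100)²·(1 − 133/1160)·12.18²/133 = 0.0790503
  stratum District IV: (560/4100)²·(1 − 117/560)·62.55²/117 = 0.493506
  stratum District V: (1180/4100)²·(1 − 245/1180)·26.41²/245 = 0.186852
V̂(ȳ_st) = 2.67903
SE(ȳ_st) = √2.67903 = 1.63677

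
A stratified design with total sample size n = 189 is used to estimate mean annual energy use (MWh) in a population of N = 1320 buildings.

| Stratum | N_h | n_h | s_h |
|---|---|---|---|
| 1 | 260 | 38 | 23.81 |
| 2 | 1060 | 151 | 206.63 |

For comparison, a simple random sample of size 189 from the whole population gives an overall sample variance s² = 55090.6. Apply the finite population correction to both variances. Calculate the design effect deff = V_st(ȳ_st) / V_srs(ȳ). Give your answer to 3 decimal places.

V̂(ȳ_st) = Σ W_h² (1 − n_h/N_h) s_h²/n_h, with W_h = N_h/N and N = 1320:
  stratum 1: (260/1320)²·(1 − 38/260)·23.81²/38 = 0.494212
  stratum 2: (1060/1320)²·(1 − 151/1060)·206.63²/151 = 156.362
V_st = 156.856
V_srs = (1 − 189/1320)·55090.6/189 = 249.749
deff = V_st / V_srs = 156.856/249.749 = 0.6281

deff ≈ 0.628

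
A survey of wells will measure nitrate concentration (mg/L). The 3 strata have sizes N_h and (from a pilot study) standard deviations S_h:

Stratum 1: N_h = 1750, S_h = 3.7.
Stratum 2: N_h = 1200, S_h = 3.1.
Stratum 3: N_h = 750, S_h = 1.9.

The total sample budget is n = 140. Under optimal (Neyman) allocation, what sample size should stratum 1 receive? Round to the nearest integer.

78

Neyman allocation: n_h = n · N_h S_h / Σ N_i S_i, with n = 140.
  stratum 1: N_h·S_h = 1750·3.7 = 6475.00
  stratum 2: N_h·S_h = 1200·3.1 = 3720.00
  stratum 3: N_h·S_h = 750·1.9 = 1425.00
Σ N_h S_h = 11620.00
n for stratum 1 = 140·6475.00/11620.00 = 78.012 → 78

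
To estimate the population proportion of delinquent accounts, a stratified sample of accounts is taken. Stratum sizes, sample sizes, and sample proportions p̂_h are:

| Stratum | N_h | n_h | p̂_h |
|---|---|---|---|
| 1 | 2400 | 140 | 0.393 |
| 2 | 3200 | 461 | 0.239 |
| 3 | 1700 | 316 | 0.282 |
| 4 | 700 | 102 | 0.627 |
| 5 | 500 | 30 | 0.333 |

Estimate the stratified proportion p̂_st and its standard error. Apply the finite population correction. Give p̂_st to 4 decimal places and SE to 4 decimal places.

p̂_st ≈ 0.3286, SE ≈ 0.0154

N = 8500; stratum weights W_h = N_h/N.
p̂_st = Σ W_h p̂_h = (2400·0.393 + 3200·0.239 + 1700·0.282 + 700·0.627 + 500·0.333)/8500 = 0.32856
V̂(p̂_st) = Σ W_h² (1 − n_h/N_h) p̂_h(1−p̂_h)/(n_h−1):
  stratum 1: (2400/8500)²·(1 − 140/2400)·0.393·0.607/139 = 0.000128839
  stratum 2: (3200/8500)²·(1 − 461/3200)·0.239·0.761/460 = 4.79655e-05
  stratum 3: (1700/8500)²·(1 − 316/1700)·0.282·0.718/315 = 2.0932e-05
  stratum 4: (700/8500)²·(1 − 102/700)·0.627·0.373/101 = 1.34158e-05
  stratum 5: (500/8500)²·(1 − 30/500)·0.333·0.667/29 = 2.49116e-05
V̂(p̂_st) = 0.000236064; SE = √V̂ = 0.0153644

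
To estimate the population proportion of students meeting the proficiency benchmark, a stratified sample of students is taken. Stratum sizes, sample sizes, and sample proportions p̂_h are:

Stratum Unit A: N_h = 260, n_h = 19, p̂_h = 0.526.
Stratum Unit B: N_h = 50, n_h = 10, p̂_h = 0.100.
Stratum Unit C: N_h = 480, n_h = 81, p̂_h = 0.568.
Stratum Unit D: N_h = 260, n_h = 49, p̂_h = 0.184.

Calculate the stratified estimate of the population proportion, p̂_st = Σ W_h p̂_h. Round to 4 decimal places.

N = 1050; stratum weights W_h = N_h/N.
p̂_st = Σ W_h p̂_h = (260·0.526 + 50·0.100 + 480·0.568 + 260·0.184)/1050 = 0.44023

p̂_st ≈ 0.4402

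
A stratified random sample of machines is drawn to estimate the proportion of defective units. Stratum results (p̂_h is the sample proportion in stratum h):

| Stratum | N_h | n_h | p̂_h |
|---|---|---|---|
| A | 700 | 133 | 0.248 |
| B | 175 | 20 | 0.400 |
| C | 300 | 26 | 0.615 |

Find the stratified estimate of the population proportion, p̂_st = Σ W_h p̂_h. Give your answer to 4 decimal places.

p̂_st ≈ 0.3643

N = 1175; stratum weights W_h = N_h/N.
p̂_st = Σ W_h p̂_h = (700·0.248 + 175·0.400 + 300·0.615)/1175 = 0.36434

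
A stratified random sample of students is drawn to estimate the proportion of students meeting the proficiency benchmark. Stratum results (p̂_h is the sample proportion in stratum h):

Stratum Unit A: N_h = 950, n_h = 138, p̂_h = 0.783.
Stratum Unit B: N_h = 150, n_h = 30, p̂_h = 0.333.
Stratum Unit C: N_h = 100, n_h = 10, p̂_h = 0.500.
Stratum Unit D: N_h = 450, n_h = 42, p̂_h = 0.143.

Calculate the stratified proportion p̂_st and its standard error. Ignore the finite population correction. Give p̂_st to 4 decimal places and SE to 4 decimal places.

p̂_st ≈ 0.5504, SE ≈ 0.0283

N = 1650; stratum weights W_h = N_h/N.
p̂_st = Σ W_h p̂_h = (950·0.783 + 150·0.333 + 100·0.500 + 450·0.143)/1650 = 0.55039
V̂(p̂_st) = Σ W_h² p̂_h(1−p̂_h)/(n_h−1):
  stratum Unit A: (950/1650)²·0.783·0.217/137 = 0.000411131
  stratum Unit B: (150/1650)²·0.333·0.667/29 = 6.32975e-05
  stratum Unit C: (100/1650)²·0.500·0.500/9 = 0.00010203
  stratum Unit D: (450/1650)²·0.143·0.857/41 = 0.000222326
V̂(p̂_st) = 0.000798785; SE = √V̂ = 0.0282628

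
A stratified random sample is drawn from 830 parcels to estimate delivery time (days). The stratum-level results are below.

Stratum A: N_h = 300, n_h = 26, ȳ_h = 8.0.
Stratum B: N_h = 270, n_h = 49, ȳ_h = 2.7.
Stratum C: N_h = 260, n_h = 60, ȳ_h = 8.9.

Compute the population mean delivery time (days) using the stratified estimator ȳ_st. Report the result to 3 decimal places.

ȳ_st ≈ 6.558

N = Σ N_h = 830. Stratum weights W_h = N_h/N.
ȳ_st = (300·8.0 + 270·2.7 + 260·8.9) / 830 = 6.55783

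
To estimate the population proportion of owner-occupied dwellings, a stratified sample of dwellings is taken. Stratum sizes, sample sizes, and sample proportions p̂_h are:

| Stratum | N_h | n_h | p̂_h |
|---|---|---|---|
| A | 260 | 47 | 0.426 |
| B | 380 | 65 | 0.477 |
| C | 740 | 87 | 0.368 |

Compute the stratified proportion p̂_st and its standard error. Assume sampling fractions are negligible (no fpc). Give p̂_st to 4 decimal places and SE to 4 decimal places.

p̂_st ≈ 0.4089, SE ≈ 0.0355

N = 1380; stratum weights W_h = N_h/N.
p̂_st = Σ W_h p̂_h = (260·0.426 + 380·0.477 + 740·0.368)/1380 = 0.40894
V̂(p̂_st) = Σ W_h² p̂_h(1−p̂_h)/(n_h−1):
  stratum A: (260/1380)²·0.426·0.574/46 = 0.000188691
  stratum B: (380/1380)²·0.477·0.523/64 = 0.000295562
  stratum C: (740/1380)²·0.368·0.632/86 = 0.000777628
V̂(p̂_st) = 0.00126188; SE = √V̂ = 0.035523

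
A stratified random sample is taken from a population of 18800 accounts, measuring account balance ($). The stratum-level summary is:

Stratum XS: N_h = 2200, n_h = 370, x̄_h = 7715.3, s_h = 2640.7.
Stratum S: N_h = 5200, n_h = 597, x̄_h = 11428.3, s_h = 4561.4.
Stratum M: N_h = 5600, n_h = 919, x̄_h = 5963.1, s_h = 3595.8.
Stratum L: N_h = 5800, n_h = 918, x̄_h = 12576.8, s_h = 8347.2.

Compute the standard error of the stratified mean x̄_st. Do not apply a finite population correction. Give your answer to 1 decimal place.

V̂(x̄_st) = Σ W_h² s_h²/n_h, with W_h = N_h/N and N = 18800:
  stratum XS: (2200/18800)²·2640.7²/370 = 258.087
  stratum S: (5200/18800)²·4561.4²/597 = 2666.32
  stratum M: (5600/18800)²·3595.8²/919 = 1248.35
  stratum L: (5800/18800)²·8347.2²/918 = 7224.03
V̂(x̄_st) = 11396.8
SE(x̄_st) = √11396.8 = 106.756

SE(x̄_st) ≈ 106.8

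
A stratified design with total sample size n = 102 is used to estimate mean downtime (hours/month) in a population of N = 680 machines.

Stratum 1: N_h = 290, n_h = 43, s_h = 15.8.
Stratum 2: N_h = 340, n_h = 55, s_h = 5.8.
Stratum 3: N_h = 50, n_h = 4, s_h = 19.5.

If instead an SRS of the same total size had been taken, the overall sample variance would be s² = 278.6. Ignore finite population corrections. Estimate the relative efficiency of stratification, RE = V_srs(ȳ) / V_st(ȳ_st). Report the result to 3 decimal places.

V̂(ȳ_st) = Σ W_h² s_h²/n_h, with W_h = N_h/N and N = 680:
  stratum 1: (290/680)²·15.8²/43 = 1.0559
  stratum 2: (340/680)²·5.8²/55 = 0.152909
  stratum 3: (50/680)²·19.5²/4 = 0.513962
V_st = 1.72277
V_srs = s²/n = 278.6/102 = 2.73137
Relative efficiency = V_srs / V_st = 2.73137/1.72277 = 1.5855

RE ≈ 1.585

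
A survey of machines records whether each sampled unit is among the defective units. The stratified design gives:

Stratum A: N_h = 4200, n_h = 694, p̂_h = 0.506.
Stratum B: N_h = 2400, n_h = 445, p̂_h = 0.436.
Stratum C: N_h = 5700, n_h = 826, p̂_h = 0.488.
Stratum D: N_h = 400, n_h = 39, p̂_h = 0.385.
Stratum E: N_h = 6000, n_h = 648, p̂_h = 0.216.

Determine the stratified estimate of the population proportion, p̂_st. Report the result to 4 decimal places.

N = 18700; stratum weights W_h = N_h/N.
p̂_st = Σ W_h p̂_h = (4200·0.506 + 2400·0.436 + 5700·0.488 + 400·0.385 + 6000·0.216)/18700 = 0.39589

p̂_st ≈ 0.3959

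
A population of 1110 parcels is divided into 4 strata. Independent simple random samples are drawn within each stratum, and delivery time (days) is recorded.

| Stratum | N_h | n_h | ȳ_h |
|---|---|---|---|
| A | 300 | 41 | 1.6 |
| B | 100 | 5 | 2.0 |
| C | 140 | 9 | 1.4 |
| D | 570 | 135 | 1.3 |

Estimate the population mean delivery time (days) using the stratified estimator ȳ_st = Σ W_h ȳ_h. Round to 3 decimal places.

N = Σ N_h = 1110. Stratum weights W_h = N_h/N.
ȳ_st = (300·1.6 + 100·2.0 + 140·1.4 + 570·1.3) / 1110 = 1.45676

ȳ_st ≈ 1.457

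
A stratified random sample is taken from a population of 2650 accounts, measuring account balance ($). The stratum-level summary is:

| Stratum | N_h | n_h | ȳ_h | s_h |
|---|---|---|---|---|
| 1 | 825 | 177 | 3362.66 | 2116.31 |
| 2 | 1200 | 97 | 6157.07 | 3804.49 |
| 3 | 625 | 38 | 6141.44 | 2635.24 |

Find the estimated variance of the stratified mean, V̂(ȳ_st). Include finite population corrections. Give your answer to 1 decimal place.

V̂(ȳ_st) = Σ W_h² (1 − n_h/N_h) s_h²/n_h, with W_h = N_h/N and N = 2650:
  stratum 1: (825/2650)²·(1 − 177/825)·2116.31²/177 = 1926.29
  stratum 2: (1200/2650)²·(1 − 97/1200)·3804.49²/97 = 28124.6
  stratum 3: (625/2650)²·(1 − 38/625)·2635.24²/38 = 9547.36
V̂(ȳ_st) = 39598.2

V̂(ȳ_st) ≈ 39598.2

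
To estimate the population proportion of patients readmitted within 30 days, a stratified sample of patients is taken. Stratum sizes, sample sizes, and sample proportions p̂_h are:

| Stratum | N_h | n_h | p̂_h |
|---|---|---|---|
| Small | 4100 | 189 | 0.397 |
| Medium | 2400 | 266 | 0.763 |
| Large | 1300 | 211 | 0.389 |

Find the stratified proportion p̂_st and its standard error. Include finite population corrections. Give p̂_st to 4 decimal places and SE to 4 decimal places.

N = 7800; stratum weights W_h = N_h/N.
p̂_st = Σ W_h p̂_h = (4100·0.397 + 2400·0.763 + 1300·0.389)/7800 = 0.50828
V̂(p̂_st) = Σ W_h² (1 − n_h/N_h) p̂_h(1−p̂_h)/(n_h−1):
  stratum Small: (4100/7800)²·(1 − 189/4100)·0.397·0.603/188 = 0.000335608
  stratum Medium: (2400/7800)²·(1 − 266/2400)·0.763·0.237/265 = 5.74438e-05
  stratum Large: (1300/7800)²·(1 − 211/1300)·0.389·0.611/210 = 2.63362e-05
V̂(p̂_st) = 0.000419388; SE = √V̂ = 0.020479

p̂_st ≈ 0.5083, SE ≈ 0.0205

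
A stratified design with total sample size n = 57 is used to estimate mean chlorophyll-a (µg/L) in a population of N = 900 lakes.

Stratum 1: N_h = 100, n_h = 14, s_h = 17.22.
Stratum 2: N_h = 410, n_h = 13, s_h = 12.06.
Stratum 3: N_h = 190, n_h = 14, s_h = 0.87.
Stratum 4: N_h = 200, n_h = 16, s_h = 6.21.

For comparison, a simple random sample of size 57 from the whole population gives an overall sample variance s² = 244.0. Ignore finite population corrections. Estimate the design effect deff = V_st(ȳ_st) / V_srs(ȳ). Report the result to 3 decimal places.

deff ≈ 0.632

V̂(ȳ_st) = Σ W_h² s_h²/n_h, with W_h = N_h/N and N = 900:
  stratum 1: (100/900)²·17.22²/14 = 0.261489
  stratum 2: (410/900)²·12.06²/13 = 2.32185
  stratum 3: (190/900)²·0.87²/14 = 0.00240953
  stratum 4: (200/900)²·6.21²/16 = 0.119025
V_st = 2.70477
V_srs = s²/n = 244.0/57 = 4.2807
deff = V_st / V_srs = 2.70477/4.2807 = 0.6319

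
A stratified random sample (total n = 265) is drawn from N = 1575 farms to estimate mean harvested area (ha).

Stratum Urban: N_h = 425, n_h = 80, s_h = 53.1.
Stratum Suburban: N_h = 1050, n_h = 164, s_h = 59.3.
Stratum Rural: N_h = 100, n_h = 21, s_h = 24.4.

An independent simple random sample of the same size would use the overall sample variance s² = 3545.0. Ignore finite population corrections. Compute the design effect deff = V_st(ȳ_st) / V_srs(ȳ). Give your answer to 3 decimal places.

deff ≈ 0.913

V̂(ȳ_st) = Σ W_h² s_h²/n_h, with W_h = N_h/N and N = 1575:
  stratum Urban: (425/1575)²·53.1²/80 = 2.56635
  stratum Suburban: (1050/1575)²·59.3²/164 = 9.52978
  stratum Rural: (100/1575)²·24.4²/21 = 0.114288
V_st = 12.2104
V_srs = s²/n = 3545.0/265 = 13.3774
deff = V_st / V_srs = 12.2104/13.3774 = 0.9128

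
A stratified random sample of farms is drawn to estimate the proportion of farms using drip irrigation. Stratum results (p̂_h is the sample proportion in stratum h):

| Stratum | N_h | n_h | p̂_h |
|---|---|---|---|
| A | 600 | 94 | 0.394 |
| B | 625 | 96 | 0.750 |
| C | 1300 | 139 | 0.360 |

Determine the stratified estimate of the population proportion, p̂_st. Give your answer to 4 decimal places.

N = 2525; stratum weights W_h = N_h/N.
p̂_st = Σ W_h p̂_h = (600·0.394 + 625·0.750 + 1300·0.360)/2525 = 0.46461

p̂_st ≈ 0.4646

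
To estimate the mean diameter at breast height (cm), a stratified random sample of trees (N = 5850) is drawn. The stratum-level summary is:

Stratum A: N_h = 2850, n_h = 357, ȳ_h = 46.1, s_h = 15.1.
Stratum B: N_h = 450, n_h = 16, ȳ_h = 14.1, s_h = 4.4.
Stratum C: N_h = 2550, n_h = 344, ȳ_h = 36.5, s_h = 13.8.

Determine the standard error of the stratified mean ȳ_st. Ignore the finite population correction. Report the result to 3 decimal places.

SE(ȳ_st) ≈ 0.514

V̂(ȳ_st) = Σ W_h² s_h²/n_h, with W_h = N_h/N and N = 5850:
  stratum A: (2850/5850)²·15.1²/357 = 0.151588
  stratum B: (450/5850)²·4.4²/16 = 0.00715976
  stratum C: (2550/5850)²·13.8²/344 = 0.105189
V̂(ȳ_st) = 0.263936
SE(ȳ_st) = √0.263936 = 0.513747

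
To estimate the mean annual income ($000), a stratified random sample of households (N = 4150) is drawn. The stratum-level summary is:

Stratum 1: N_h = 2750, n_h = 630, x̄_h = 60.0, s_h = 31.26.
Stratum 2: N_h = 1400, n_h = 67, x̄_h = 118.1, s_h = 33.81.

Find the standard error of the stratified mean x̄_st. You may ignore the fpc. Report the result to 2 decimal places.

V̂(x̄_st) = Σ W_h² s_h²/n_h, with W_h = N_h/N and N = 4150:
  stratum 1: (2750/4150)²·31.26²/630 = 0.681093
  stratum 2: (1400/4150)²·33.81²/67 = 1.94167
V̂(x̄_st) = 2.62276
SE(x̄_st) = √2.62276 = 1.61949

SE(x̄_st) ≈ 1.62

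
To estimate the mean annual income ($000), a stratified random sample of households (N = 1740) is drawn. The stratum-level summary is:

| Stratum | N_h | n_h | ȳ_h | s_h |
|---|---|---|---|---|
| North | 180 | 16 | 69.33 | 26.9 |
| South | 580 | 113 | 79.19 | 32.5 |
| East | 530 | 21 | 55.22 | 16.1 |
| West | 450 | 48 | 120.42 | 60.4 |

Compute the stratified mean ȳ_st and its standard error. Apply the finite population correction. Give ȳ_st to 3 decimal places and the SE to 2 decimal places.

ȳ_st = Σ W_h ȳ_h = (180·69.33 + 580·79.19 + 530·55.22 + 450·120.42)/1740 = 81.53172
V̂(ȳ_st) = Σ W_h² (1 − n_h/N_h) s_h²/n_h, with W_h = N_h/N and N = 1740:
  stratum North: (180/1740)²·(1 − 16/180)·26.9²/16 = 0.440963
  stratum South: (580/1740)²·(1 − 113/580)·32.5²/113 = 0.836247
  stratum East: (530/1740)²·(1 − 21/530)·16.1²/21 = 1.09984
  stratum West: (450/1740)²·(1 − 48/450)·60.4²/48 = 4.54122
V̂(ȳ_st) = 6.91827
SE(ȳ_st) = √6.91827 = 2.63026

ȳ_st ≈ 81.532, SE ≈ 2.63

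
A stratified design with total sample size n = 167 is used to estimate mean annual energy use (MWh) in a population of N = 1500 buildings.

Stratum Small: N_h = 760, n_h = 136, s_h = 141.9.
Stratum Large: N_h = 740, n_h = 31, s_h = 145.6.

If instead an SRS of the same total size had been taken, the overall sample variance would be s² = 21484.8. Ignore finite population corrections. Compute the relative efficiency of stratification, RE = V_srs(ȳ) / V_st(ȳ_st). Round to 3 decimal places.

RE ≈ 0.629

V̂(ȳ_st) = Σ W_h² s_h²/n_h, with W_h = N_h/N and N = 1500:
  stratum Small: (760/1500)²·141.9²/136 = 38.0076
  stratum Large: (740/1500)²·145.6²/31 = 166.434
V_st = 204.442
V_srs = s²/n = 21484.8/167 = 128.651
Relative efficiency = V_srs / V_st = 128.651/204.442 = 0.6293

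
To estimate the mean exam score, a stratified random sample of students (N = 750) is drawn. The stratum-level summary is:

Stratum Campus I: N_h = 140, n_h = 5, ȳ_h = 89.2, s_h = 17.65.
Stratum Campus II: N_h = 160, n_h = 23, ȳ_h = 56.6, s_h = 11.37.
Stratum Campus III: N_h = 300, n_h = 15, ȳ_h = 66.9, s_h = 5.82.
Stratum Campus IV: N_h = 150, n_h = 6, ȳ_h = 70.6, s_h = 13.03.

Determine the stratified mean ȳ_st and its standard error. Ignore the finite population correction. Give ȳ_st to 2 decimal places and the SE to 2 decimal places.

ȳ_st = Σ W_h ȳ_h = (140·89.2 + 160·56.6 + 300·66.9 + 150·70.6)/750 = 69.60533
V̂(ȳ_st) = Σ W_h² s_h²/n_h, with W_h = N_h/N and N = 750:
  stratum Campus I: (140/750)²·17.65²/5 = 2.17097
  stratum Campus II: (160/750)²·11.37²/23 = 0.255806
  stratum Campus III: (300/750)²·5.82²/15 = 0.361306
  stratum Campus IV: (150/750)²·13.03²/6 = 1.13187
V̂(ȳ_st) = 3.91995
SE(ȳ_st) = √3.91995 = 1.97989

ȳ_st ≈ 69.61, SE ≈ 1.98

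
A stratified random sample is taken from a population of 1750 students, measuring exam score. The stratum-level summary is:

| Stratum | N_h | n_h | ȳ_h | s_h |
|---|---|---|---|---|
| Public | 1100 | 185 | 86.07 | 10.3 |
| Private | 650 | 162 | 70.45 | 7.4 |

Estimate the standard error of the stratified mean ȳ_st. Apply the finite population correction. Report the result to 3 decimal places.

V̂(ȳ_st) = Σ W_h² (1 − n_h/N_h) s_h²/n_h, with W_h = N_h/N and N = 1750:
  stratum Public: (1100/1750)²·(1 − 185/1100)·10.3²/185 = 0.188469
  stratum Private: (650/1750)²·(1 − 162/650)·7.4²/162 = 0.0350111
V̂(ȳ_st) = 0.22348
SE(ȳ_st) = √0.22348 = 0.472737

SE(ȳ_st) ≈ 0.473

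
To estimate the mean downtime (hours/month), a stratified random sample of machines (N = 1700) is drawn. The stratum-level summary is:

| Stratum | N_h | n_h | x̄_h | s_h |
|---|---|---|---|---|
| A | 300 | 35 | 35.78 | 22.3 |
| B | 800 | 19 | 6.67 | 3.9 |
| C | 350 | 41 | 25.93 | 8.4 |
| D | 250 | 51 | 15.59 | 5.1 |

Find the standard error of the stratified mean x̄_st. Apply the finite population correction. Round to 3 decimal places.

V̂(x̄_st) = Σ W_h² (1 − n_h/N_h) s_h²/n_h, with W_h = N_h/N and N = 1700:
  stratum A: (300/1700)²·(1 − 35/300)·22.3²/35 = 0.390851
  stratum B: (800/1700)²·(1 − 19/800)·3.9²/19 = 0.173069
  stratum C: (350/1700)²·(1 − 41/350)·8.4²/41 = 0.0644026
  stratum D: (250/1700)²·(1 − 51/250)·5.1²/51 = 0.00877941
V̂(x̄_st) = 0.637102
SE(x̄_st) = √0.637102 = 0.798186

SE(x̄_st) ≈ 0.798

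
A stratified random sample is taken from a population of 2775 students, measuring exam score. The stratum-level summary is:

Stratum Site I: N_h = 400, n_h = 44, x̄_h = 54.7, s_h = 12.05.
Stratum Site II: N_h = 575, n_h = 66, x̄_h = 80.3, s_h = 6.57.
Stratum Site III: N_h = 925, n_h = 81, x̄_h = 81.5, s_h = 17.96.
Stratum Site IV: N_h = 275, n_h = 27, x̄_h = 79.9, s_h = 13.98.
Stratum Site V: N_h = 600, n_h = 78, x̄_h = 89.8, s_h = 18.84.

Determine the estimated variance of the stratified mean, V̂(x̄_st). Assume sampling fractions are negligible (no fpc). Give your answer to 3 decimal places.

V̂(x̄_st) = Σ W_h² s_h²/n_h, with W_h = N_h/N and N = 2775:
  stratum Site I: (400/2775)²·12.05²/44 = 0.068567
  stratum Site II: (575/2775)²·6.57²/66 = 0.02808
  stratum Site III: (925/2775)²·17.96²/81 = 0.442471
  stratum Site IV: (275/2775)²·13.98²/27 = 0.071087
  stratum Site V: (600/2775)²·18.84²/78 = 0.212737
V̂(x̄_st) = 0.822943

V̂(x̄_st) ≈ 0.823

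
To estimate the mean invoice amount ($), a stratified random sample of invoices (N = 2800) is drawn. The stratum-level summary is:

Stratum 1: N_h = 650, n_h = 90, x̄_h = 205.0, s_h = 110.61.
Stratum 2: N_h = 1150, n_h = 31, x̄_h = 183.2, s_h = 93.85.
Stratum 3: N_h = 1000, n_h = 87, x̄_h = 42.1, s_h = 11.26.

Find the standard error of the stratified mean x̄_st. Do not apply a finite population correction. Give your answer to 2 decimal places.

V̂(x̄_st) = Σ W_h² s_h²/n_h, with W_h = N_h/N and N = 2800:
  stratum 1: (650/2800)²·110.61²/90 = 7.32583
  stratum 2: (1150/2800)²·93.85²/31 = 47.9277
  stratum 3: (1000/2800)²·11.26²/87 = 0.185884
V̂(x̄_st) = 55.4394
SE(x̄_st) = √55.4394 = 7.44576

SE(x̄_st) ≈ 7.45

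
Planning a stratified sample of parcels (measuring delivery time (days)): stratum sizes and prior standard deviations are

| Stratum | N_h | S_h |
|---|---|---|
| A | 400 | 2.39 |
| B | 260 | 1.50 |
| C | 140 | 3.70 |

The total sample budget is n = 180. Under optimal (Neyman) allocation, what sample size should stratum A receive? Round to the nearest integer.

Neyman allocation: n_h = n · N_h S_h / Σ N_i S_i, with n = 180.
  stratum A: N_h·S_h = 400·2.39 = 956.00
  stratum B: N_h·S_h = 260·1.50 = 390.00
  stratum C: N_h·S_h = 140·3.70 = 518.00
Σ N_h S_h = 1864.00
n for stratum A = 180·956.00/1864.00 = 92.318 → 92

92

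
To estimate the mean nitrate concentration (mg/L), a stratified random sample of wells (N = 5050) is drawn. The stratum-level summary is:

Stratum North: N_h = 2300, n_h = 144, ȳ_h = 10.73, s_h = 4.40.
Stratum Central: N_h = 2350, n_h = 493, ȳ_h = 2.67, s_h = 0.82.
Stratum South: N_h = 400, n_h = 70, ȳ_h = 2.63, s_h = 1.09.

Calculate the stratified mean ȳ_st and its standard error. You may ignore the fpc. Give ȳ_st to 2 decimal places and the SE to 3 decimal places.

ȳ_st ≈ 6.34, SE ≈ 0.168

ȳ_st = Σ W_h ȳ_h = (2300·10.73 + 2350·2.67 + 400·2.63)/5050 = 6.33772
V̂(ȳ_st) = Σ W_h² s_h²/n_h, with W_h = N_h/N and N = 5050:
  stratum North: (2300/5050)²·4.40²/144 = 0.0278879
  stratum Central: (2350/5050)²·0.82²/493 = 0.000295348
  stratum South: (400/5050)²·1.09²/70 = 0.000106486
V̂(ȳ_st) = 0.0282897
SE(ȳ_st) = √0.0282897 = 0.168196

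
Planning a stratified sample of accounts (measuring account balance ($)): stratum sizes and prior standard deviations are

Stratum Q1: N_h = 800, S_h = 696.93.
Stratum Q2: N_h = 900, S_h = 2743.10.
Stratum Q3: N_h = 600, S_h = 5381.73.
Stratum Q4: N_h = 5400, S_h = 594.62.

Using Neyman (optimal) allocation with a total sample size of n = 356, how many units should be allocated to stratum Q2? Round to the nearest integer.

Neyman allocation: n_h = n · N_h S_h / Σ N_i S_i, with n = 356.
  stratum Q1: N_h·S_h = 800·696.93 = 557544.00
  stratum Q2: N_h·S_h = 900·2743.10 = 2468790.00
  stratum Q3: N_h·S_h = 600·5381.73 = 3229038.00
  stratum Q4: N_h·S_h = 5400·594.62 = 3210948.00
Σ N_h S_h = 9466320.00
n for stratum Q2 = 356·2468790.00/9466320.00 = 92.844 → 93

93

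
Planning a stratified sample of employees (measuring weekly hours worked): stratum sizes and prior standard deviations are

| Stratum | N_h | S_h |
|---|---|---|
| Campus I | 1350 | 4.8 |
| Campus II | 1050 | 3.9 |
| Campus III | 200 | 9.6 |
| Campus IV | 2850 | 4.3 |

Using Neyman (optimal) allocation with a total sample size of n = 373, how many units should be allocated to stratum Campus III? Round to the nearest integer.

Neyman allocation: n_h = n · N_h S_h / Σ N_i S_i, with n = 373.
  stratum Campus I: N_h·S_h = 1350·4.8 = 6480.00
  stratum Campus II: N_h·S_h = 1050·3.9 = 4095.00
  stratum Campus III: N_h·S_h = 200·9.6 = 1920.00
  stratum Campus IV: N_h·S_h = 2850·4.3 = 12255.00
Σ N_h S_h = 24750.00
n for stratum Campus III = 373·1920.00/24750.00 = 28.936 → 29

29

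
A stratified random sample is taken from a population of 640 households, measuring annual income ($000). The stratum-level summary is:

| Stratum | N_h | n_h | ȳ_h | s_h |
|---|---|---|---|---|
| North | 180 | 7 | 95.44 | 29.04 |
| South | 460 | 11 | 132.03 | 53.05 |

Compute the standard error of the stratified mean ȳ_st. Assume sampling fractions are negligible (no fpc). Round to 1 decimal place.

V̂(ȳ_st) = Σ W_h² s_h²/n_h, with W_h = N_h/N and N = 640:
  stratum North: (180/640)²·29.04²/7 = 9.52972
  stratum South: (460/640)²·53.05²/11 = 132.17
V̂(ȳ_st) = 141.7
SE(ȳ_st) = √141.7 = 11.9038

SE(ȳ_st) ≈ 11.9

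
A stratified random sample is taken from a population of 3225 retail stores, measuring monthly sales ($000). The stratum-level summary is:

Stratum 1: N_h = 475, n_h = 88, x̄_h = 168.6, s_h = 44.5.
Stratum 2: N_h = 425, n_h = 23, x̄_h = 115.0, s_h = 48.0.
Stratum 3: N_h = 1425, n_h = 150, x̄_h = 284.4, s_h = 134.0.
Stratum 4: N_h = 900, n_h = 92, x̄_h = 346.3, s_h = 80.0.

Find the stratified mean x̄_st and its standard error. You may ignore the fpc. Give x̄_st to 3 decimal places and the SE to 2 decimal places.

x̄_st = Σ W_h x̄_h = (475·168.6 + 425·115.0 + 1425·284.4 + 900·346.3)/3225 = 262.29457
V̂(x̄_st) = Σ W_h² s_h²/n_h, with W_h = N_h/N and N = 3225:
  stratum 1: (475/3225)²·44.5²/88 = 0.488163
  stratum 2: (425/3225)²·48.0²/23 = 1.73969
  stratum 3: (1425/3225)²·134.0²/150 = 23.3716
  stratum 4: (900/3225)²·80.0²/92 = 5.41773
V̂(x̄_st) = 31.0172
SE(x̄_st) = √31.0172 = 5.56931

x̄_st ≈ 262.295, SE ≈ 5.57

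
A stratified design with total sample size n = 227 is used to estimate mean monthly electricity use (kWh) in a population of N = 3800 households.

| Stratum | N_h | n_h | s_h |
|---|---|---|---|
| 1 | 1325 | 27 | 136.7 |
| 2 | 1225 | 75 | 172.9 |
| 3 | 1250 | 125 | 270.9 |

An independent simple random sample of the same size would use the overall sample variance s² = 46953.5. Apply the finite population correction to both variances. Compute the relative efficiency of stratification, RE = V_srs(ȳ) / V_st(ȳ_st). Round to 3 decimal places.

V̂(ȳ_st) = Σ W_h² (1 − n_h/N_h) s_h²/n_h, with W_h = N_h/N and N = 3800:
  stratum 1: (1325/3800)²·(1 − 27/1325)·136.7²/27 = 82.4322
  stratum 2: (1225/3800)²·(1 − 75/1225)·172.9²/75 = 38.8862
  stratum 3: (1250/3800)²·(1 − 125/1250)·270.9²/125 = 57.1746
V_st = 178.493
V_srs = (1 − 227/3800)·46953.5/227 = 194.487
Relative efficiency = V_srs / V_st = 194.487/178.493 = 1.0896

RE ≈ 1.090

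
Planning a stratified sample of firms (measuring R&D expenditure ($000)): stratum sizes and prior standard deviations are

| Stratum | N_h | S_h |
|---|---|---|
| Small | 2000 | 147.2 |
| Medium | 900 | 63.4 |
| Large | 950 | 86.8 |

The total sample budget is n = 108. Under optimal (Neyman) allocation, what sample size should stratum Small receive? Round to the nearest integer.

Neyman allocation: n_h = n · N_h S_h / Σ N_i S_i, with n = 108.
  stratum Small: N_h·S_h = 2000·147.2 = 294400.00
  stratum Medium: N_h·S_h = 900·63.4 = 57060.00
  stratum Large: N_h·S_h = 950·86.8 = 82460.00
Σ N_h S_h = 433920.00
n for stratum Small = 108·294400.00/433920.00 = 73.274 → 73

73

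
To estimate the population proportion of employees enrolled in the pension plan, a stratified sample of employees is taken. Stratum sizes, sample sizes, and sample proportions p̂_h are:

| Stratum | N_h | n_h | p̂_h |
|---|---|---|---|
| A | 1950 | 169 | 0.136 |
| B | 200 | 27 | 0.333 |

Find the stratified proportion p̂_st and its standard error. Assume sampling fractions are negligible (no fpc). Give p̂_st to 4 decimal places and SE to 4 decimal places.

N = 2150; stratum weights W_h = N_h/N.
p̂_st = Σ W_h p̂_h = (1950·0.136 + 200·0.333)/2150 = 0.15433
V̂(p̂_st) = Σ W_h² p̂_h(1−p̂_h)/(n_h−1):
  stratum A: (1950/2150)²·0.136·0.864/168 = 0.000575355
  stratum B: (200/2150)²·0.333·0.667/26 = 7.3923e-05
V̂(p̂_st) = 0.000649278; SE = √V̂ = 0.0254809

p̂_st ≈ 0.1543, SE ≈ 0.0255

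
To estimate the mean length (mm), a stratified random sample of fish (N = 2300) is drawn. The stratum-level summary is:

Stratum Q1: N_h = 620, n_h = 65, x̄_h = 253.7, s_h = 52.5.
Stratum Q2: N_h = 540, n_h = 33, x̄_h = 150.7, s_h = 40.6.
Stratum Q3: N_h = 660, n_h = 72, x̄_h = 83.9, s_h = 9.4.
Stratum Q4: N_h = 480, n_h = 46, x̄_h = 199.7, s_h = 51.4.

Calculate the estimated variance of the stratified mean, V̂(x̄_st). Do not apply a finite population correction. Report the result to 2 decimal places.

V̂(x̄_st) ≈ 8.44

V̂(x̄_st) = Σ W_h² s_h²/n_h, with W_h = N_h/N and N = 2300:
  stratum Q1: (620/2300)²·52.5²/65 = 3.08129
  stratum Q2: (540/2300)²·40.6²/33 = 2.7534
  stratum Q3: (660/2300)²·9.4²/72 = 0.101054
  stratum Q4: (480/2300)²·51.4²/46 = 2.50147
V̂(x̄_st) = 8.43722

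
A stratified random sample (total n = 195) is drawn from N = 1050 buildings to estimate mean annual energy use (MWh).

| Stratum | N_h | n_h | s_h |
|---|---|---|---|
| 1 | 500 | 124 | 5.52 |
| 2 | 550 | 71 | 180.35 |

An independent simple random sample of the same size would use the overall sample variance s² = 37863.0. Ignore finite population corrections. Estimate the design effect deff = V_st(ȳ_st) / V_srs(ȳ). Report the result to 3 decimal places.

deff ≈ 0.648

V̂(ȳ_st) = Σ W_h² s_h²/n_h, with W_h = N_h/N and N = 1050:
  stratum 1: (500/1050)²·5.52²/124 = 0.0557209
  stratum 2: (550/1050)²·180.35²/71 = 125.696
V_st = 125.752
V_srs = s²/n = 37863.0/195 = 194.169
deff = V_st / V_srs = 125.752/194.169 = 0.6476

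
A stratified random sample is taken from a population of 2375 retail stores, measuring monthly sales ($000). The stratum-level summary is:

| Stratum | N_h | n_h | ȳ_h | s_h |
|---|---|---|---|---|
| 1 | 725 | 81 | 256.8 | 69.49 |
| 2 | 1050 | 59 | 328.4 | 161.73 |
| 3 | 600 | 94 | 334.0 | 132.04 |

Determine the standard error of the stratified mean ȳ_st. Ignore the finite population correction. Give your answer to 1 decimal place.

SE(ȳ_st) ≈ 10.2

V̂(ȳ_st) = Σ W_h² s_h²/n_h, with W_h = N_h/N and N = 2375:
  stratum 1: (725/2375)²·69.49²/81 = 5.55531
  stratum 2: (1050/2375)²·161.73²/59 = 86.6524
  stratum 3: (600/2375)²·132.04²/94 = 11.8375
V̂(ȳ_st) = 104.045
SE(ȳ_st) = √104.045 = 10.2003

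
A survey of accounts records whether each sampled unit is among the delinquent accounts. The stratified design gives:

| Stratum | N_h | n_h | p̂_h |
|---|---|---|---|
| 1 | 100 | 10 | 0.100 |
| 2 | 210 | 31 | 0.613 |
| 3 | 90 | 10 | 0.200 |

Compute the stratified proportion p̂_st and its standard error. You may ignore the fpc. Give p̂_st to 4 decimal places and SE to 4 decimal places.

p̂_st ≈ 0.3918, SE ≈ 0.0609

N = 400; stratum weights W_h = N_h/N.
p̂_st = Σ W_h p̂_h = (100·0.100 + 210·0.613 + 90·0.200)/400 = 0.39182
V̂(p̂_st) = Σ W_h² p̂_h(1−p̂_h)/(n_h−1):
  stratum 1: (100/400)²·0.100·0.900/9 = 0.000625
  stratum 2: (210/400)²·0.613·0.387/30 = 0.00217956
  stratum 3: (90/400)²·0.200·0.800/9 = 0.0009
V̂(p̂_st) = 0.00370456; SE = √V̂ = 0.0608651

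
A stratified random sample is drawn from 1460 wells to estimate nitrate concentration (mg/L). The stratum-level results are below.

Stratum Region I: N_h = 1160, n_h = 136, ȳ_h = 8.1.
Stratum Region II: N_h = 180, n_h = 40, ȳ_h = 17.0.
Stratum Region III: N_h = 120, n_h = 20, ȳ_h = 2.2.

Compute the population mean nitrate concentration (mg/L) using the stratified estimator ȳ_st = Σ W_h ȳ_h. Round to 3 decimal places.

N = Σ N_h = 1460. Stratum weights W_h = N_h/N.
ȳ_st = (1160·8.1 + 180·17.0 + 120·2.2) / 1460 = 8.71233

ȳ_st ≈ 8.712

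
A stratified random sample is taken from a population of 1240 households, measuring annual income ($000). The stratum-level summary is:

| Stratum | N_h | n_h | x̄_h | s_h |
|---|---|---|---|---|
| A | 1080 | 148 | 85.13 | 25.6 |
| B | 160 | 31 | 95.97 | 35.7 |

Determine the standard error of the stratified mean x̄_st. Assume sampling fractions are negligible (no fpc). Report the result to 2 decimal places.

V̂(x̄_st) = Σ W_h² s_h²/n_h, with W_h = N_h/N and N = 1240:
  stratum A: (1080/1240)²·25.6²/148 = 3.3591
  stratum B: (160/1240)²·35.7²/31 = 0.684497
V̂(x̄_st) = 4.04359
SE(x̄_st) = √4.04359 = 2.01087

SE(x̄_st) ≈ 2.01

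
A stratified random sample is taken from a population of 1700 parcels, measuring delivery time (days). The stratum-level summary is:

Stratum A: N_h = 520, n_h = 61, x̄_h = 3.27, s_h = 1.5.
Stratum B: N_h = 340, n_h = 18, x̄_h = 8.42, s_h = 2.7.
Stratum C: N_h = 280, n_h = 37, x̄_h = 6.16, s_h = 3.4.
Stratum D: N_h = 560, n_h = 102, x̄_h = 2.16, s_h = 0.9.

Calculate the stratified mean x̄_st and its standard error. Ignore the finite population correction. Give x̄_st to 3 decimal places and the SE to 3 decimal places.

x̄_st = Σ W_h x̄_h = (520·3.27 + 340·8.42 + 280·6.16 + 560·2.16)/1700 = 4.41035
V̂(x̄_st) = Σ W_h² s_h²/n_h, with W_h = N_h/N and N = 1700:
  stratum A: (520/1700)²·1.5²/61 = 0.00345113
  stratum B: (340/1700)²·2.7²/18 = 0.0162
  stratum C: (280/1700)²·3.4²/37 = 0.00847568
  stratum D: (560/1700)²·0.9²/102 = 0.000861714
V̂(x̄_st) = 0.0289885
SE(x̄_st) = √0.0289885 = 0.17026

x̄_st ≈ 4.410, SE ≈ 0.170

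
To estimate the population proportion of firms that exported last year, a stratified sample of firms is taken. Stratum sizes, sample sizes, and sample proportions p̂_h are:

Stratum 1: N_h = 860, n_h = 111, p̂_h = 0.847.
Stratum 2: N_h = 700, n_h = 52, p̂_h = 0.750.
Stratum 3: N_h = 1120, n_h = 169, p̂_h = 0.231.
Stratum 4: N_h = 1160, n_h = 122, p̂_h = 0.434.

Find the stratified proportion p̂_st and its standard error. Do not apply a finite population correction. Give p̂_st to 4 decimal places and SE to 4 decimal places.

N = 3840; stratum weights W_h = N_h/N.
p̂_st = Σ W_h p̂_h = (860·0.847 + 700·0.750 + 1120·0.231 + 1160·0.434)/3840 = 0.52489
V̂(p̂_st) = Σ W_h² p̂_h(1−p̂_h)/(n_h−1):
  stratum 1: (860/3840)²·0.847·0.153/110 = 5.90904e-05
  stratum 2: (700/3840)²·0.750·0.250/51 = 0.00012217
  stratum 3: (1120/3840)²·0.231·0.769/168 = 8.99503e-05
  stratum 4: (1160/3840)²·0.434·0.566/121 = 0.000185257
V̂(p̂_st) = 0.000456468; SE = √V̂ = 0.0213651

p̂_st ≈ 0.5249, SE ≈ 0.0214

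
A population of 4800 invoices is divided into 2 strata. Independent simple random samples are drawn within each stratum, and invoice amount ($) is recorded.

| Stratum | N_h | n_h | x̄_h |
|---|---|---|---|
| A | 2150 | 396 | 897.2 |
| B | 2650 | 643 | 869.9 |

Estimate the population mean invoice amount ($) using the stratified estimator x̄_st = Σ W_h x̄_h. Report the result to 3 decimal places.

x̄_st ≈ 882.128

N = Σ N_h = 4800. Stratum weights W_h = N_h/N.
x̄_st = (2150·897.2 + 2650·869.9) / 4800 = 882.12812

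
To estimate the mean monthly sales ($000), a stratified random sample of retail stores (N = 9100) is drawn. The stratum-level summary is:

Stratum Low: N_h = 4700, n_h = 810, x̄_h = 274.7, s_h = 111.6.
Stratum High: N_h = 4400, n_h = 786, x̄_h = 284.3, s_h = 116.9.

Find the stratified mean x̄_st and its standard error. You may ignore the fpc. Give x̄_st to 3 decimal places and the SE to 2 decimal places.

x̄_st = Σ W_h x̄_h = (4700·274.7 + 4400·284.3)/9100 = 279.34176
V̂(x̄_st) = Σ W_h² s_h²/n_h, with W_h = N_h/N and N = 9100:
  stratum Low: (4700/9100)²·111.6²/810 = 4.10163
  stratum High: (4400/9100)²·116.9²/786 = 4.06471
V̂(x̄_st) = 8.16633
SE(x̄_st) = √8.16633 = 2.85768

x̄_st ≈ 279.342, SE ≈ 2.86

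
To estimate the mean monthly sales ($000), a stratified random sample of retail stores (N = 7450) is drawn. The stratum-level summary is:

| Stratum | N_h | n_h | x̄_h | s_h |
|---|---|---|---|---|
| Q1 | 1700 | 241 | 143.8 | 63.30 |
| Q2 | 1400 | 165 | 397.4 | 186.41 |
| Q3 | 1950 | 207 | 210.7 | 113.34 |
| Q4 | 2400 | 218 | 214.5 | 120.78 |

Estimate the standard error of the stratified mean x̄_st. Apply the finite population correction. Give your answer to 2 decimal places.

V̂(x̄_st) = Σ W_h² (1 − n_h/N_h) s_h²/n_h, with W_h = N_h/N and N = 7450:
  stratum Q1: (1700/7450)²·(1 − 241/1700)·63.30²/241 = 0.742988
  stratum Q2: (1400/7450)²·(1 − 165/1400)·186.41²/165 = 6.5605
  stratum Q3: (1950/7450)²·(1 − 207/1950)·113.34²/207 = 3.80028
  stratum Q4: (2400/7450)²·(1 − 218/2400)·120.78²/218 = 6.31374
V̂(x̄_st) = 17.4175
SE(x̄_st) = √17.4175 = 4.17343

SE(x̄_st) ≈ 4.17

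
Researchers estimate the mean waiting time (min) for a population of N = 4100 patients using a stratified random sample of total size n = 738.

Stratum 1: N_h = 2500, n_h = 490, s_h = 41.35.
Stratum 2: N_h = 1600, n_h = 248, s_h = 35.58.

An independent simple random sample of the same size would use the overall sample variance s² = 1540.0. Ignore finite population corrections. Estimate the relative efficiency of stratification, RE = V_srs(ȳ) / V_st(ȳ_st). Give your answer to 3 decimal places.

V̂(ȳ_st) = Σ W_h² s_h²/n_h, with W_h = N_h/N and N = 4100:
  stratum 1: (2500/4100)²·41.35²/490 = 1.29738
  stratum 2: (1600/4100)²·35.58²/248 = 0.777378
V_st = 2.07476
V_srs = s²/n = 1540.0/738 = 2.08672
Relative efficiency = V_srs / V_st = 2.08672/2.07476 = 1.0058

RE ≈ 1.006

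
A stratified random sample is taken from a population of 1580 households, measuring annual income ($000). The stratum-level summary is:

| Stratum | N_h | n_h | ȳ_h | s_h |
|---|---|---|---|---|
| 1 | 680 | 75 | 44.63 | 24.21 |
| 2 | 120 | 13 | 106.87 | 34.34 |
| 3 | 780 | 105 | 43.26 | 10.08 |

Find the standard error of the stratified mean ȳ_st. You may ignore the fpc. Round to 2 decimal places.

SE(ȳ_st) ≈ 1.49

V̂(ȳ_st) = Σ W_h² s_h²/n_h, with W_h = N_h/N and N = 1580:
  stratum 1: (680/1580)²·24.21²/75 = 1.44754
  stratum 2: (120/1580)²·34.34²/13 = 0.523246
  stratum 3: (780/1580)²·10.08²/105 = 0.235834
V̂(ȳ_st) = 2.20662
SE(ȳ_st) = √2.20662 = 1.48547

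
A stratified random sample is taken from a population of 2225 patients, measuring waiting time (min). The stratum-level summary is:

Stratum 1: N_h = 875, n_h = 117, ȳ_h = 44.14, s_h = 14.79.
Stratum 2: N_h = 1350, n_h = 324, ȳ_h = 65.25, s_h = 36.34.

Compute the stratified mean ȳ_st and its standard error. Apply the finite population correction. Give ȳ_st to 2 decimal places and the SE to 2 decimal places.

ȳ_st = Σ W_h ȳ_h = (875·44.14 + 1350·65.25)/2225 = 56.94831
V̂(ȳ_st) = Σ W_h² (1 − n_h/N_h) s_h²/n_h, with W_h = N_h/N and N = 2225:
  stratum 1: (875/2225)²·(1 − 117/875)·14.79²/117 = 0.250477
  stratum 2: (1350/2225)²·(1 − 324/1350)·36.34²/324 = 1.14037
V̂(ȳ_st) = 1.39085
SE(ȳ_st) = √1.39085 = 1.17934

ȳ_st ≈ 56.95, SE ≈ 1.18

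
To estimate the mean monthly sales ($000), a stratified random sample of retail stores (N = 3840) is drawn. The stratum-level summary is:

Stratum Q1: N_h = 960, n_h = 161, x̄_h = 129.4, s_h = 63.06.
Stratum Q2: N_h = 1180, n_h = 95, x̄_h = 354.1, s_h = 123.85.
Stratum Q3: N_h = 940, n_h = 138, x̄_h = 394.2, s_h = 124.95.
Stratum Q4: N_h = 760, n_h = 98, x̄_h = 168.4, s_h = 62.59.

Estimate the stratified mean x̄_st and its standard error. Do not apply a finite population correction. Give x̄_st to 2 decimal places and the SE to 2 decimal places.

x̄_st ≈ 270.99, SE ≈ 5.01

x̄_st = Σ W_h x̄_h = (960·129.4 + 1180·354.1 + 940·394.2 + 760·168.4)/3840 = 270.98802
V̂(x̄_st) = Σ W_h² s_h²/n_h, with W_h = N_h/N and N = 3840:
  stratum Q1: (960/3840)²·63.06²/161 = 1.5437
  stratum Q2: (1180/3840)²·123.85²/95 = 15.2465
  stratum Q3: (940/3840)²·124.95²/138 = 6.77933
  stratum Q4: (760/3840)²·62.59²/98 = 1.56584
V̂(x̄_st) = 25.1354
SE(x̄_st) = √25.1354 = 5.01352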